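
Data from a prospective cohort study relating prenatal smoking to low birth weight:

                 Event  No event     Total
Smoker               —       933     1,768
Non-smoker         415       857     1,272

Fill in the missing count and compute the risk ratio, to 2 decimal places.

1.45

The missing cell is in the exposed row: 1768 − 933 = 835.
So a = 835, b = 933, c = 415, d = 857.
RR = [a/(a+b)] / [c/(c+d)] = (835/1768) / (415/1272) = 0.47229/0.32626 = 1.44758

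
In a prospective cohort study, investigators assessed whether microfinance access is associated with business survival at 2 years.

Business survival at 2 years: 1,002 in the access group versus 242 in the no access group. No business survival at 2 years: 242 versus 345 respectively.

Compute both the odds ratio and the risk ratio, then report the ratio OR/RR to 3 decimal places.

3.021

From the description: a = 1002, b = 242, c = 242, d = 345.
OR = (1002·345)/(242·242) = 345690/58564 = 5.90277
Risk in exposed = 1002/1244 = 0.80547; risk in unexposed = 242/587 = 0.41227; RR = 1.95375
OR/RR = 5.90277 / 1.95375 = 3.02125
The outcome is not rare, so the OR lies further from 1 than the RR.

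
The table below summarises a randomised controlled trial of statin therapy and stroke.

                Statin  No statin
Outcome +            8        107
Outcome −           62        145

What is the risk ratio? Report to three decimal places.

0.269

Reading the table with exposure as columns: a = 8 (Statin, case), b = 62 (Statin, non-case), c = 107 (No statin, case), d = 145.
Risk in exposed = 8/70 = 0.11429; risk in unexposed = 107/252 = 0.42460.
RR = 0.11429 / 0.42460 = 0.26916
The risk is 73% lower among the exposed than among the unexposed.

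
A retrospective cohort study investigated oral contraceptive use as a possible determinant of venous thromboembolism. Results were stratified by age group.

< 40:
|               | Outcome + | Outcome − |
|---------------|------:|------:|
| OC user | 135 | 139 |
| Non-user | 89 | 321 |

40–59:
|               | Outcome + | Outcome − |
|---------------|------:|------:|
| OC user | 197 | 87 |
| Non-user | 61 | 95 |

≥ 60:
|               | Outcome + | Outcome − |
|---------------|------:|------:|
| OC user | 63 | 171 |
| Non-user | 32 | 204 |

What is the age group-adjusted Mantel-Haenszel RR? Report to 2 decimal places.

2.01

RR_MH = Σ(aᵢ·n₀ᵢ/nᵢ) / Σ(cᵢ·n₁ᵢ/nᵢ), with n₁ᵢ = aᵢ+bᵢ (exposed), n₀ᵢ = cᵢ+dᵢ (unexposed), nᵢ = n₁ᵢ+n₀ᵢ.
Stratum 1 (< 40): n₁ = 274, n₀ = 410, n = 684; a·n₀/n = 135·410/684 = 80.9211; c·n₁/n = 89·274/684 = 35.6520
Stratum 2 (40–59): n₁ = 284, n₀ = 156, n = 440; a·n₀/n = 197·156/440 = 69.8455; c·n₁/n = 61·284/440 = 39.3727
Stratum 3 (≥ 60): n₁ = 234, n₀ = 236, n = 470; a·n₀/n = 63·236/470 = 31.6340; c·n₁/n = 32·234/470 = 15.9319
RR_MH = (80.9211 + 69.8455 + 31.6340) / (35.6520 + 39.3727 + 15.9319) = 182.4005 / 90.9567 = 2.00536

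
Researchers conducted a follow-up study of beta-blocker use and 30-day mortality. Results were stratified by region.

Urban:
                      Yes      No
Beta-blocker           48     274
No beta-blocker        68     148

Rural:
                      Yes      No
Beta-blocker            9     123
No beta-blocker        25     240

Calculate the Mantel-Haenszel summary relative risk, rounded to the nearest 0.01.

RR_MH = Σ(aᵢ·n₀ᵢ/nᵢ) / Σ(cᵢ·n₁ᵢ/nᵢ), with n₁ᵢ = aᵢ+bᵢ (exposed), n₀ᵢ = cᵢ+dᵢ (unexposed), nᵢ = n₁ᵢ+n₀ᵢ.
Stratum 1 (Urban): n₁ = 322, n₀ = 216, n = 538; a·n₀/n = 48·216/538 = 19.2714; c·n₁/n = 68·322/538 = 40.6989
Stratum 2 (Rural): n₁ = 132, n₀ = 265, n = 397; a·n₀/n = 9·265/397 = 6.0076; c·n₁/n = 25·132/397 = 8.3123
RR_MH = (19.2714 + 6.0076) / (40.6989 + 8.3123) = 25.2789 / 49.0112 = 0.51578

0.52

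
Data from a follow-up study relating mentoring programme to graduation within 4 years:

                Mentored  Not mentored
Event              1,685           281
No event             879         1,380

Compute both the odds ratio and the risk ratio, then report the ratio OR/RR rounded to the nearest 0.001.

Reading the table with exposure as columns: a = 1685 (Mentored, case), b = 879 (Mentored, non-case), c = 281 (Not mentored, case), d = 1380.
OR = (1685·1380)/(879·281) = 2325300/246999 = 9.41421
Risk in exposed = 1685/2564 = 0.65718; risk in unexposed = 281/1661 = 0.16918; RR = 3.88459
OR/RR = 9.41421 / 3.88459 = 2.42348
The outcome is not rare, so the OR lies further from 1 than the RR.

2.423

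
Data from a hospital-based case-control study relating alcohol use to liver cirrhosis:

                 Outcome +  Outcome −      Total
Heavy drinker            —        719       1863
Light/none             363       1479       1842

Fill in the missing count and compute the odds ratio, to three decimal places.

6.483

The missing cell is in the exposed row: 1863 − 719 = 1144.
So a = 1144, b = 719, c = 363, d = 1479.
OR = (a·d)/(b·c) = (1144 × 1479) / (719 × 363) = 1691976 / 260997 = 6.48274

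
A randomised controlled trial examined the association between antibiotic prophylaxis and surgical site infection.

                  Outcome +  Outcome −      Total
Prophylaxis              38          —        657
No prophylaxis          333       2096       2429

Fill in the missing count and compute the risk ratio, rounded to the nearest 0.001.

The missing cell is in the exposed row: 657 − 38 = 619.
So a = 38, b = 619, c = 333, d = 2096.
RR = [a/(a+b)] / [c/(c+d)] = (38/657) / (333/2429) = 0.05784/0.13709 = 0.42189

0.422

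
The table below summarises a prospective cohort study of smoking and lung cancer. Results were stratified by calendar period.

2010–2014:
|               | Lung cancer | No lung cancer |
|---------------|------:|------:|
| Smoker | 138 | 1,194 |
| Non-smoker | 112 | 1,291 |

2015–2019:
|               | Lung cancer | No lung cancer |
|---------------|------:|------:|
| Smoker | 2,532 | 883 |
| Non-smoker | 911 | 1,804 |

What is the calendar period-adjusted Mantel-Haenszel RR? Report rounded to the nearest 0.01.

2.12

RR_MH = Σ(aᵢ·n₀ᵢ/nᵢ) / Σ(cᵢ·n₁ᵢ/nᵢ), with n₁ᵢ = aᵢ+bᵢ (exposed), n₀ᵢ = cᵢ+dᵢ (unexposed), nᵢ = n₁ᵢ+n₀ᵢ.
Stratum 1 (2010–2014): n₁ = 1332, n₀ = 1403, n = 2735; a·n₀/n = 138·1403/2735 = 70.7912; c·n₁/n = 112·1332/2735 = 54.5463
Stratum 2 (2015–2019): n₁ = 3415, n₀ = 2715, n = 6130; a·n₀/n = 2532·2715/6130 = 1121.4323; c·n₁/n = 911·3415/6130 = 507.5147
RR_MH = (70.7912 + 1121.4323) / (54.5463 + 507.5147) = 1192.2235 / 562.0609 = 2.12116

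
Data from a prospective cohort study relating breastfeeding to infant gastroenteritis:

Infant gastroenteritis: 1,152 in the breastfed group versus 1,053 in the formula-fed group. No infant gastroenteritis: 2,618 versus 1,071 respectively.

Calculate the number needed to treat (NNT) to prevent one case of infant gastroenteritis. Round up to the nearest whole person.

Risk in treated group = 1152/3770 = 0.30557; risk in control = 1053/2124 = 0.49576.
Absolute risk reduction = 0.49576 − 0.30557 = 0.19019
NNT = 1 / ARR = 1 / 0.19019 = 5.258 → round up → 6

6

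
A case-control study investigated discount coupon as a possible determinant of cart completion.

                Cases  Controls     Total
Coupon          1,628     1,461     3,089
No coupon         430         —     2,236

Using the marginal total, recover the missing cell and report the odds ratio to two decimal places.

4.68

The missing cell is in the unexposed row: 2236 − 430 = 1806.
So a = 1628, b = 1461, c = 430, d = 1806.
OR = (a·d)/(b·c) = (1628 × 1806) / (1461 × 430) = 2940168 / 628230 = 4.68008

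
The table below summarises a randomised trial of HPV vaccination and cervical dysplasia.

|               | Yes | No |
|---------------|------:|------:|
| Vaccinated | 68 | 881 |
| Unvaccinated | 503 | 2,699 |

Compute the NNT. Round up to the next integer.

Risk in treated group = 68/949 = 0.07165; risk in control = 503/3202 = 0.15709.
Absolute risk reduction = 0.15709 − 0.07165 = 0.08543
NNT = 1 / ARR = 1 / 0.08543 = 11.705 → round up → 12

12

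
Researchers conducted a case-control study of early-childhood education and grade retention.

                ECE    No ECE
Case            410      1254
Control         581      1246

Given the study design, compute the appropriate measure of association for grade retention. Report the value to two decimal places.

0.70

Reading the table with exposure as columns: a = 410 (ECE, case), b = 581 (ECE, non-case), c = 1254 (No ECE, case), d = 1246.
This is a case-control study: participants were sampled on outcome status, so risks in the source population cannot be estimated directly — relative risk is not valid here. The odds ratio is the appropriate measure.
OR = (a·d)/(b·c) = (410 × 1246) / (581 × 1254) = 510860 / 728574 = 0.70118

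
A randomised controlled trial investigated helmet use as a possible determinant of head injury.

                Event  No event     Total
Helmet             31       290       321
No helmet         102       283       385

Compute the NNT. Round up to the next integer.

6

Risk in treated group = 31/321 = 0.09657; risk in control = 102/385 = 0.26494.
Absolute risk reduction = 0.26494 − 0.09657 = 0.16836
NNT = 1 / ARR = 1 / 0.16836 = 5.940 → round up → 6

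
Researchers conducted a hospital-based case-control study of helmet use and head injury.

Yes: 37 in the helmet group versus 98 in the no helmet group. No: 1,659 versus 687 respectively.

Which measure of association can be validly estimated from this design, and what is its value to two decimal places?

From the description: a = 37, b = 1659, c = 98, d = 687.
This is a hospital-based case-control study: participants were sampled on outcome status, so risks in the source population cannot be estimated directly — relative risk is not valid here. The odds ratio is the appropriate measure.
OR = (a·d)/(b·c) = (37 × 687) / (1659 × 98) = 25419 / 162582 = 0.15635

0.16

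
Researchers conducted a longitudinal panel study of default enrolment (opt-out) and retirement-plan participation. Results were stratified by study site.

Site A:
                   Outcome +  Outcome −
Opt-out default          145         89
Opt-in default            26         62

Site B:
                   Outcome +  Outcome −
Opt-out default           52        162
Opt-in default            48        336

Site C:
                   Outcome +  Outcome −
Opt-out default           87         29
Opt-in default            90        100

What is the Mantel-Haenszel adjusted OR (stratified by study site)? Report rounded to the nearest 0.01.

OR_MH = Σ(aᵢdᵢ/nᵢ) / Σ(bᵢcᵢ/nᵢ), where nᵢ is the stratum total.
Stratum 1 (Site A): n = 322; a·d/n = 145·62/322 = 27.9193; b·c/n = 89·26/322 = 7.1863
Stratum 2 (Site B): n = 598; a·d/n = 52·336/598 = 29.2174; b·c/n = 162·48/598 = 13.0033
Stratum 3 (Site C): n = 306; a·d/n = 87·100/306 = 28.4314; b·c/n = 29·90/306 = 8.5294
OR_MH = (27.9193 + 29.2174 + 28.4314) / (7.1863 + 13.0033 + 8.5294) = 85.5680 / 28.7191 = 2.97948

2.98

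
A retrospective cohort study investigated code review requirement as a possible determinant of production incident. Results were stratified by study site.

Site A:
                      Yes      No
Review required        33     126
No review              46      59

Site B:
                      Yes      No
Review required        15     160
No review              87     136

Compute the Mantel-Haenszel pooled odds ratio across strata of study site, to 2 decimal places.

OR_MH = Σ(aᵢdᵢ/nᵢ) / Σ(bᵢcᵢ/nᵢ), where nᵢ is the stratum total.
Stratum 1 (Site A): n = 264; a·d/n = 33·59/264 = 7.3750; b·c/n = 126·46/264 = 21.9545
Stratum 2 (Site B): n = 398; a·d/n = 15·136/398 = 5.1256; b·c/n = 160·87/398 = 34.9749
OR_MH = (7.3750 + 5.1256) / (21.9545 + 34.9749) = 12.5006 / 56.9294 = 0.21958

0.22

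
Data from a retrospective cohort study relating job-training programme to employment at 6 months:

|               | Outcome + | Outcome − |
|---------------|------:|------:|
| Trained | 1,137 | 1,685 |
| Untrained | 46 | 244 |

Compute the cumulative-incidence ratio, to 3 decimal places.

Cells: a = 1137, b = 1685, c = 46, d = 244.
Risk in exposed = 1137/2822 = 0.40291; risk in unexposed = 46/290 = 0.15862.
RR = 0.40291 / 0.15862 = 2.54006
The risk among the exposed is 2.54 times that among the unexposed.

2.540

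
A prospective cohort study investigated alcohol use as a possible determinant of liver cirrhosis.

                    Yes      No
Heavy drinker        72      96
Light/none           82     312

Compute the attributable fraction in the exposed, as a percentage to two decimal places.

51.44

Cells: a = 72, b = 96, c = 82, d = 312.
Risk in exposed = 72/168 = 0.42857; risk in unexposed = 82/394 = 0.20812.
RR = 0.42857/0.20812 = 2.05923
AR% = (RR − 1)/RR × 100 = (2.05923 − 1)/2.05923 × 100 = 51.4382%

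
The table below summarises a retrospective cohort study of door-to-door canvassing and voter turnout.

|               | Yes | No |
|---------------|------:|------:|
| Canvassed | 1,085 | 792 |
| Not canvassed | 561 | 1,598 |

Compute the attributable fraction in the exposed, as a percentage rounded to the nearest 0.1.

55.0

Cells: a = 1085, b = 792, c = 561, d = 1598.
Risk in exposed = 1085/1877 = 0.57805; risk in unexposed = 561/2159 = 0.25984.
RR = 0.57805/0.25984 = 2.22462
AR% = (RR − 1)/RR × 100 = (2.22462 − 1)/2.22462 × 100 = 55.0484%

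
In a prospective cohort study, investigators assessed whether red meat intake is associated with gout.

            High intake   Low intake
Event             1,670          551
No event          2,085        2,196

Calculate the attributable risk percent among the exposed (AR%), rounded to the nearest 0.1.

54.9

Reading the table with exposure as columns: a = 1670 (High intake, case), b = 2085 (High intake, non-case), c = 551 (Low intake, case), d = 2196.
Risk in exposed = 1670/3755 = 0.44474; risk in unexposed = 551/2747 = 0.20058.
RR = 0.44474/0.20058 = 2.21724
AR% = (RR − 1)/RR × 100 = (2.21724 − 1)/2.21724 × 100 = 54.8990%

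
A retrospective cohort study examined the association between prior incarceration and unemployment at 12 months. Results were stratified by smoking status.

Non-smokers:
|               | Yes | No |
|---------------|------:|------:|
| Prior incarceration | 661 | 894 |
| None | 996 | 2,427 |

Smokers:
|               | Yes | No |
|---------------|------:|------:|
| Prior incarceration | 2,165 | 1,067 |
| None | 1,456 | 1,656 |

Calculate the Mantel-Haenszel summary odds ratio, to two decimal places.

OR_MH = Σ(aᵢdᵢ/nᵢ) / Σ(bᵢcᵢ/nᵢ), where nᵢ is the stratum total.
Stratum 1 (Non-smokers): n = 4978; a·d/n = 661·2427/4978 = 322.2674; b·c/n = 894·996/4978 = 178.8718
Stratum 2 (Smokers): n = 6344; a·d/n = 2165·1656/6344 = 565.1387; b·c/n = 1067·1456/6344 = 244.8852
OR_MH = (322.2674 + 565.1387) / (178.8718 + 244.8852) = 887.4061 / 423.7571 = 2.09414

2.09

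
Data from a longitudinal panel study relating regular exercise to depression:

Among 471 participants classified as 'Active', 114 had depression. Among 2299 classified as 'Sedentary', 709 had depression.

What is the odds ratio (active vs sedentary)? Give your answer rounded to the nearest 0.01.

0.72

From the description: a = 114, b = 357, c = 709, d = 1590.
OR = (a·d)/(b·c) = (114 × 1590) / (357 × 709) = 181260 / 253113 = 0.71612
Exposure is associated with lower odds of depression (OR = 0.72 < 1).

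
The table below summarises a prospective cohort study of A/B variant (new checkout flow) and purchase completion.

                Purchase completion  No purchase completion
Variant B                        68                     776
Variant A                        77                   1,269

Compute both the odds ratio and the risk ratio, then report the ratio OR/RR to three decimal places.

1.025

Cells: a = 68, b = 776, c = 77, d = 1269.
OR = (68·1269)/(776·77) = 86292/59752 = 1.44417
Risk in exposed = 68/844 = 0.08057; risk in unexposed = 77/1346 = 0.05721; RR = 1.40838
OR/RR = 1.44417 / 1.40838 = 1.02541
The outcome is rare in both groups, so OR ≈ RR (ratio near 1).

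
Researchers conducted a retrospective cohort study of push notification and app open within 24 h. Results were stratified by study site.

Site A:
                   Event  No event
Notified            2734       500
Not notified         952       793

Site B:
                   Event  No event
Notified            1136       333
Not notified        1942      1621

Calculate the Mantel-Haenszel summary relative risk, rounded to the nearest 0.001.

1.487

RR_MH = Σ(aᵢ·n₀ᵢ/nᵢ) / Σ(cᵢ·n₁ᵢ/nᵢ), with n₁ᵢ = aᵢ+bᵢ (exposed), n₀ᵢ = cᵢ+dᵢ (unexposed), nᵢ = n₁ᵢ+n₀ᵢ.
Stratum 1 (Site A): n₁ = 3234, n₀ = 1745, n = 4979; a·n₀/n = 2734·1745/4979 = 958.1904; c·n₁/n = 952·3234/4979 = 618.3507
Stratum 2 (Site B): n₁ = 1469, n₀ = 3563, n = 5032; a·n₀/n = 1136·3563/5032 = 804.3657; c·n₁/n = 1942·1469/5032 = 566.9312
RR_MH = (958.1904 + 804.3657) / (618.3507 + 566.9312) = 1762.5561 / 1185.2819 = 1.48704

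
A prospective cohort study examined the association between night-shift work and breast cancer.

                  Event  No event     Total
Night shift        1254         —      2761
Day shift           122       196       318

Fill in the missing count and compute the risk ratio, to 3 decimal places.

The missing cell is in the exposed row: 2761 − 1254 = 1507.
So a = 1254, b = 1507, c = 122, d = 196.
RR = [a/(a+b)] / [c/(c+d)] = (1254/2761) / (122/318) = 0.45418/0.38365 = 1.18385

1.184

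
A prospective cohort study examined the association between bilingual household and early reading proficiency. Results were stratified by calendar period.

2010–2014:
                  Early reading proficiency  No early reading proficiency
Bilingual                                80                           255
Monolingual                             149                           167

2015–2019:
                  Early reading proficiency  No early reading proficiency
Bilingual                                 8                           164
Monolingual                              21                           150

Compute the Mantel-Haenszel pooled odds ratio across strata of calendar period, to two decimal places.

OR_MH = Σ(aᵢdᵢ/nᵢ) / Σ(bᵢcᵢ/nᵢ), where nᵢ is the stratum total.
Stratum 1 (2010–2014): n = 651; a·d/n = 80·167/651 = 20.5223; b·c/n = 255·149/651 = 58.3641
Stratum 2 (2015–2019): n = 343; a·d/n = 8·150/343 = 3.4985; b·c/n = 164·21/343 = 10.0408
OR_MH = (20.5223 + 3.4985) / (58.3641 + 10.0408) = 24.0208 / 68.4049 = 0.35116

0.35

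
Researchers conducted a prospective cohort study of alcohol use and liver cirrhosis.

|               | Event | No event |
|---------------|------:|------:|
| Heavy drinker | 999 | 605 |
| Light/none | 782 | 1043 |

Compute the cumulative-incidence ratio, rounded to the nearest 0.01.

Cells: a = 999, b = 605, c = 782, d = 1043.
Risk in exposed = 999/1604 = 0.62282; risk in unexposed = 782/1825 = 0.42849.
RR = 0.62282 / 0.42849 = 1.45351
The risk among the exposed is 1.45 times that among the unexposed.

1.45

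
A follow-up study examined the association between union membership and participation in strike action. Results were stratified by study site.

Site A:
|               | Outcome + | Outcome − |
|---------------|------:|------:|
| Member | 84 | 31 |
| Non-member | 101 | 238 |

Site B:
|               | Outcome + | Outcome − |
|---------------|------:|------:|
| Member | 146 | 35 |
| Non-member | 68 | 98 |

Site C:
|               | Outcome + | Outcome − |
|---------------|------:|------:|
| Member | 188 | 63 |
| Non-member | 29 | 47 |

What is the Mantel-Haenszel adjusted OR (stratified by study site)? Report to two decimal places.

OR_MH = Σ(aᵢdᵢ/nᵢ) / Σ(bᵢcᵢ/nᵢ), where nᵢ is the stratum total.
Stratum 1 (Site A): n = 454; a·d/n = 84·238/454 = 44.0352; b·c/n = 31·101/454 = 6.8965
Stratum 2 (Site B): n = 347; a·d/n = 146·98/347 = 41.2334; b·c/n = 35·68/347 = 6.8588
Stratum 3 (Site C): n = 327; a·d/n = 188·47/327 = 27.0214; b·c/n = 63·29/327 = 5.5872
OR_MH = (44.0352 + 41.2334 + 27.0214) / (6.8965 + 6.8588 + 5.5872) = 112.2901 / 19.3424 = 5.80538

5.81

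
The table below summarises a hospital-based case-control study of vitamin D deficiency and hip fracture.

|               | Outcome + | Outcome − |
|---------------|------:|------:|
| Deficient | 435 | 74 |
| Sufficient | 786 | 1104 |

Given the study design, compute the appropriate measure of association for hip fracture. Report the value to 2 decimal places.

Cells: a = 435, b = 74, c = 786, d = 1104.
This is a hospital-based case-control study: participants were sampled on outcome status, so risks in the source population cannot be estimated directly — relative risk is not valid here. The odds ratio is the appropriate measure.
OR = (a·d)/(b·c) = (435 × 1104) / (74 × 786) = 480240 / 58164 = 8.25665

8.26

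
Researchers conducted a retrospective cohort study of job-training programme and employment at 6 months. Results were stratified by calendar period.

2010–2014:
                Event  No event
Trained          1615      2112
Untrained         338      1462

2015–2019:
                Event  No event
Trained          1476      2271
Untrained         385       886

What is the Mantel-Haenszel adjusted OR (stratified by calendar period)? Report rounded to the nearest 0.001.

OR_MH = Σ(aᵢdᵢ/nᵢ) / Σ(bᵢcᵢ/nᵢ), where nᵢ is the stratum total.
Stratum 1 (2010–2014): n = 5527; a·d/n = 1615·1462/5527 = 427.1992; b·c/n = 2112·338/5527 = 129.1580
Stratum 2 (2015–2019): n = 5018; a·d/n = 1476·886/5018 = 260.6090; b·c/n = 2271·385/5018 = 174.2397
OR_MH = (427.1992 + 260.6090) / (129.1580 + 174.2397) = 687.8082 / 303.3977 = 2.26702

2.267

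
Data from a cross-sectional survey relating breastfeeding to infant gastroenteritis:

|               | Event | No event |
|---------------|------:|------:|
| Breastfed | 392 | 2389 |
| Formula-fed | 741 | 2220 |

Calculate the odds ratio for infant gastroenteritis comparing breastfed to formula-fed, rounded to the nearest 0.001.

Cells: a = 392, b = 2389, c = 741, d = 2220.
OR = (a·d)/(b·c) = (392 × 2220) / (2389 × 741) = 870240 / 1770249 = 0.49159
Exposure is associated with lower odds of infant gastroenteritis (OR = 0.49 < 1).

0.492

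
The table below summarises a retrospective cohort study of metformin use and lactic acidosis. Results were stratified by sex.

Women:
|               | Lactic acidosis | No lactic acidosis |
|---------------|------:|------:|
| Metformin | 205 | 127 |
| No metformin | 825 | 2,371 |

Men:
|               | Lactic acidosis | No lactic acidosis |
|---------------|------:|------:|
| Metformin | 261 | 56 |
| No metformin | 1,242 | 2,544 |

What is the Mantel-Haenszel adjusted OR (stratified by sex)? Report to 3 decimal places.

6.422

OR_MH = Σ(aᵢdᵢ/nᵢ) / Σ(bᵢcᵢ/nᵢ), where nᵢ is the stratum total.
Stratum 1 (Women): n = 3528; a·d/n = 205·2371/3528 = 137.7707; b·c/n = 127·825/3528 = 29.6981
Stratum 2 (Men): n = 4103; a·d/n = 261·2544/4103 = 161.8289; b·c/n = 56·1242/4103 = 16.9515
OR_MH = (137.7707 + 161.8289) / (29.6981 + 16.9515) = 299.5996 / 46.6496 = 6.42234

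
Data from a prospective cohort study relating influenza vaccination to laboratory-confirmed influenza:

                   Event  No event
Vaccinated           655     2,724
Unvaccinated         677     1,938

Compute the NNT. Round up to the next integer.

16

Risk in treated group = 655/3379 = 0.19384; risk in control = 677/2615 = 0.25889.
Absolute risk reduction = 0.25889 − 0.19384 = 0.06505
NNT = 1 / ARR = 1 / 0.06505 = 15.374 → round up → 16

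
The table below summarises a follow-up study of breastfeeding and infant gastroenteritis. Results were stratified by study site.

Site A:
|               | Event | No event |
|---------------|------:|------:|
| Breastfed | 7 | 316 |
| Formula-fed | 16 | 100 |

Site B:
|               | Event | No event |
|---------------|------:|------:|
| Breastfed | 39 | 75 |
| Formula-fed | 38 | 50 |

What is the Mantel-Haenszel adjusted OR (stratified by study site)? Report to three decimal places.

OR_MH = Σ(aᵢdᵢ/nᵢ) / Σ(bᵢcᵢ/nᵢ), where nᵢ is the stratum total.
Stratum 1 (Site A): n = 439; a·d/n = 7·100/439 = 1.5945; b·c/n = 316·16/439 = 11.5171
Stratum 2 (Site B): n = 202; a·d/n = 39·50/202 = 9.6535; b·c/n = 75·38/202 = 14.1089
OR_MH = (1.5945 + 9.6535) / (11.5171 + 14.1089) = 11.2480 / 25.6260 = 0.43893

0.439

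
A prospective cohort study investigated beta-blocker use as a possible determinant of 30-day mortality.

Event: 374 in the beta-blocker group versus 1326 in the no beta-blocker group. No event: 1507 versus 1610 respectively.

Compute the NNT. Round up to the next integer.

Risk in treated group = 374/1881 = 0.19883; risk in control = 1326/2936 = 0.45163.
Absolute risk reduction = 0.45163 − 0.19883 = 0.25280
NNT = 1 / ARR = 1 / 0.25280 = 3.956 → round up → 4

4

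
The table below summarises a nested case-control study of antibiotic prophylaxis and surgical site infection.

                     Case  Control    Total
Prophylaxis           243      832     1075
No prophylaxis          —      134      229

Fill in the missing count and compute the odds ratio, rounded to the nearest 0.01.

0.41

The missing cell is in the unexposed row: 229 − 134 = 95.
So a = 243, b = 832, c = 95, d = 134.
OR = (a·d)/(b·c) = (243 × 134) / (832 × 95) = 32562 / 79040 = 0.41197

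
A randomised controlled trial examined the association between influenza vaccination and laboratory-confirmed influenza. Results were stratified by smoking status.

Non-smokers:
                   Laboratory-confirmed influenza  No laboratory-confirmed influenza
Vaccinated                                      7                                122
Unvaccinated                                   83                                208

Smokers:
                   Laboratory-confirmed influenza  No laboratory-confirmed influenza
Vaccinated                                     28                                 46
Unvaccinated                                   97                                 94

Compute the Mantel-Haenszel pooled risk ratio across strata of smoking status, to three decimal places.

RR_MH = Σ(aᵢ·n₀ᵢ/nᵢ) / Σ(cᵢ·n₁ᵢ/nᵢ), with n₁ᵢ = aᵢ+bᵢ (exposed), n₀ᵢ = cᵢ+dᵢ (unexposed), nᵢ = n₁ᵢ+n₀ᵢ.
Stratum 1 (Non-smokers): n₁ = 129, n₀ = 291, n = 420; a·n₀/n = 7·291/420 = 4.8500; c·n₁/n = 83·129/420 = 25.4929
Stratum 2 (Smokers): n₁ = 74, n₀ = 191, n = 265; a·n₀/n = 28·191/265 = 20.1811; c·n₁/n = 97·74/265 = 27.0868
RR_MH = (4.8500 + 20.1811) / (25.4929 + 27.0868) = 25.0311 / 52.5796 = 0.47606

0.476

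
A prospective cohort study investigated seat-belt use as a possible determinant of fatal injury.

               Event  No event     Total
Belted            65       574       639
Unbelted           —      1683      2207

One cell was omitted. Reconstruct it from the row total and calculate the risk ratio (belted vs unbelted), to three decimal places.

0.428

The missing cell is in the unexposed row: 2207 − 1683 = 524.
So a = 65, b = 574, c = 524, d = 1683.
RR = [a/(a+b)] / [c/(c+d)] = (65/639) / (524/2207) = 0.10172/0.23743 = 0.42843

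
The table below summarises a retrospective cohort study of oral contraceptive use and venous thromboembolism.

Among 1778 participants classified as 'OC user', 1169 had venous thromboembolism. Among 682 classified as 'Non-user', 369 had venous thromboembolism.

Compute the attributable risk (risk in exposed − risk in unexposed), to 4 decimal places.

0.1164

From the description: a = 1169, b = 609, c = 369, d = 313.
Risk in exposed = 1169/1778 = 0.657480; risk in unexposed = 369/682 = 0.541056.
Risk difference = 0.657480 − 0.541056 = 0.116425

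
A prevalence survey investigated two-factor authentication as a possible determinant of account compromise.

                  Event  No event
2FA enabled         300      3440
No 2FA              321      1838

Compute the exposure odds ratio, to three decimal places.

0.499

Cells: a = 300, b = 3440, c = 321, d = 1838.
OR = (a·d)/(b·c) = (300 × 1838) / (3440 × 321) = 551400 / 1104240 = 0.49935
Exposure is associated with lower odds of account compromise (OR = 0.50 < 1).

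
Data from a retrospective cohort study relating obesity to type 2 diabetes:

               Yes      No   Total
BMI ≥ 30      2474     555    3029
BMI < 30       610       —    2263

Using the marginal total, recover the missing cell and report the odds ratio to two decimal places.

12.08

The missing cell is in the unexposed row: 2263 − 610 = 1653.
So a = 2474, b = 555, c = 610, d = 1653.
OR = (a·d)/(b·c) = (2474 × 1653) / (555 × 610) = 4089522 / 338550 = 12.07952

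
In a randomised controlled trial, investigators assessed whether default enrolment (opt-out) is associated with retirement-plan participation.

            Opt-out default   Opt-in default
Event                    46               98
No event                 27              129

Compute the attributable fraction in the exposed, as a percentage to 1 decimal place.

31.5

Reading the table with exposure as columns: a = 46 (Opt-out default, case), b = 27 (Opt-out default, non-case), c = 98 (Opt-in default, case), d = 129.
Risk in exposed = 46/73 = 0.63014; risk in unexposed = 98/227 = 0.43172.
RR = 0.63014/0.43172 = 1.45960
AR% = (RR − 1)/RR × 100 = (1.45960 − 1)/1.45960 × 100 = 31.4882%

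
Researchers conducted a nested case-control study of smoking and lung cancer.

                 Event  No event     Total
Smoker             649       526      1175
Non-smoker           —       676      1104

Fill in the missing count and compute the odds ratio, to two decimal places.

1.95

The missing cell is in the unexposed row: 1104 − 676 = 428.
So a = 649, b = 526, c = 428, d = 676.
OR = (a·d)/(b·c) = (649 × 676) / (526 × 428) = 438724 / 225128 = 1.94878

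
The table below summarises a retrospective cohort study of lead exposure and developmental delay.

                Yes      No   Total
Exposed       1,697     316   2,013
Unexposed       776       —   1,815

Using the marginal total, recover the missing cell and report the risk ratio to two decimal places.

The missing cell is in the unexposed row: 1815 − 776 = 1039.
So a = 1697, b = 316, c = 776, d = 1039.
RR = [a/(a+b)] / [c/(c+d)] = (1697/2013) / (776/1815) = 0.84302/0.42755 = 1.97176

1.97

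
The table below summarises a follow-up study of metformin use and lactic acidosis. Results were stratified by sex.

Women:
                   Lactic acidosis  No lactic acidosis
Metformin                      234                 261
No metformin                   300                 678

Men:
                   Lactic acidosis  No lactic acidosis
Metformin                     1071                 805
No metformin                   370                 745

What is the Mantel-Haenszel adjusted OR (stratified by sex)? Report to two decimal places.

OR_MH = Σ(aᵢdᵢ/nᵢ) / Σ(bᵢcᵢ/nᵢ), where nᵢ is the stratum total.
Stratum 1 (Women): n = 1473; a·d/n = 234·678/1473 = 107.7067; b·c/n = 261·300/1473 = 53.1568
Stratum 2 (Men): n = 2991; a·d/n = 1071·745/2991 = 266.7653; b·c/n = 805·370/2991 = 99.5821
OR_MH = (107.7067 + 266.7653) / (53.1568 + 99.5821) = 374.4720 / 152.7389 = 2.45171

2.45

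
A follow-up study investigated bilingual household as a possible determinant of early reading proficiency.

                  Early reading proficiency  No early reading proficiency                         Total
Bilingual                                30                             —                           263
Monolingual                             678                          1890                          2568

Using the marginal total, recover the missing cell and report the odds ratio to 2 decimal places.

0.36

The missing cell is in the exposed row: 263 − 30 = 233.
So a = 30, b = 233, c = 678, d = 1890.
OR = (a·d)/(b·c) = (30 × 1890) / (233 × 678) = 56700 / 157974 = 0.35892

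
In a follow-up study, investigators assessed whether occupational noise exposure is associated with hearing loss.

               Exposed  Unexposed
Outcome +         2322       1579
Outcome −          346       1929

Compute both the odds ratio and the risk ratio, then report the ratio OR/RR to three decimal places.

Reading the table with exposure as columns: a = 2322 (Exposed, case), b = 346 (Exposed, non-case), c = 1579 (Unexposed, case), d = 1929.
OR = (2322·1929)/(346·1579) = 4479138/546334 = 8.19853
Risk in exposed = 2322/2668 = 0.87031; risk in unexposed = 1579/3508 = 0.45011; RR = 1.93354
OR/RR = 8.19853 / 1.93354 = 4.24016
The outcome is not rare, so the OR lies further from 1 than the RR.

4.240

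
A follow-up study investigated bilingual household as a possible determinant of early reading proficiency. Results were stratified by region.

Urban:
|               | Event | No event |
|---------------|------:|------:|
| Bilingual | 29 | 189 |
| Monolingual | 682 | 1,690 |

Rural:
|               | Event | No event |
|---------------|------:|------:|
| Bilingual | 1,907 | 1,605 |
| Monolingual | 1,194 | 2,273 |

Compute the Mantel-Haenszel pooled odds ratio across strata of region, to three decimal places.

OR_MH = Σ(aᵢdᵢ/nᵢ) / Σ(bᵢcᵢ/nᵢ), where nᵢ is the stratum total.
Stratum 1 (Urban): n = 2590; a·d/n = 29·1690/2590 = 18.9228; b·c/n = 189·682/2590 = 49.7676
Stratum 2 (Rural): n = 6979; a·d/n = 1907·2273/6979 = 621.0934; b·c/n = 1605·1194/6979 = 274.5909
OR_MH = (18.9228 + 621.0934) / (49.7676 + 274.5909) = 640.0162 / 324.3585 = 1.97318

1.973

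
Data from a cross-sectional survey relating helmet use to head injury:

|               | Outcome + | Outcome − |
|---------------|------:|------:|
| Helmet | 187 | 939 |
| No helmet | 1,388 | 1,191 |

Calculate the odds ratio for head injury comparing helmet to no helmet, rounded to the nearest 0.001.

Cells: a = 187, b = 939, c = 1388, d = 1191.
OR = (a·d)/(b·c) = (187 × 1191) / (939 × 1388) = 222717 / 1303332 = 0.17088
Exposure is associated with lower odds of head injury (OR = 0.17 < 1).

0.171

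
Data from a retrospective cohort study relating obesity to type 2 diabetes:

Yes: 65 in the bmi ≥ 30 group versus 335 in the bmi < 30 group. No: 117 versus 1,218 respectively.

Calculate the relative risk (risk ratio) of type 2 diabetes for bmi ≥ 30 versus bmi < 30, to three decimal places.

From the description: a = 65, b = 117, c = 335, d = 1218.
Risk in exposed = 65/182 = 0.35714; risk in unexposed = 335/1553 = 0.21571.
RR = 0.35714 / 0.21571 = 1.65565
The risk among the exposed is 1.66 times that among the unexposed.

1.656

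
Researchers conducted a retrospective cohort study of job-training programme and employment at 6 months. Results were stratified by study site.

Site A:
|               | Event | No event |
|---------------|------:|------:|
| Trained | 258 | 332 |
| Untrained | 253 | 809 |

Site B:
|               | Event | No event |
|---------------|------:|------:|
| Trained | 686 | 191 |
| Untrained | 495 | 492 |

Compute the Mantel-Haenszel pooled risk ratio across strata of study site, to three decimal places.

RR_MH = Σ(aᵢ·n₀ᵢ/nᵢ) / Σ(cᵢ·n₁ᵢ/nᵢ), with n₁ᵢ = aᵢ+bᵢ (exposed), n₀ᵢ = cᵢ+dᵢ (unexposed), nᵢ = n₁ᵢ+n₀ᵢ.
Stratum 1 (Site A): n₁ = 590, n₀ = 1062, n = 1652; a·n₀/n = 258·1062/1652 = 165.8571; c·n₁/n = 253·590/1652 = 90.3571
Stratum 2 (Site B): n₁ = 877, n₀ = 987, n = 1864; a·n₀/n = 686·987/1864 = 363.2414; c·n₁/n = 495·877/1864 = 232.8943
RR_MH = (165.8571 + 363.2414) / (90.3571 + 232.8943) = 529.0986 / 323.2515 = 1.63680

1.637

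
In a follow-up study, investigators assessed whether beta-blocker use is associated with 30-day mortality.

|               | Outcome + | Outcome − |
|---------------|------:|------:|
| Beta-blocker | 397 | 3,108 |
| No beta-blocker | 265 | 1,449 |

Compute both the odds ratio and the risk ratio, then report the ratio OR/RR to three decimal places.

Cells: a = 397, b = 3108, c = 265, d = 1449.
OR = (397·1449)/(3108·265) = 575253/823620 = 0.69844
Risk in exposed = 397/3505 = 0.11327; risk in unexposed = 265/1714 = 0.15461; RR = 0.73260
OR/RR = 0.69844 / 0.73260 = 0.95338
The outcome is not rare, so the OR lies further from 1 than the RR.

0.953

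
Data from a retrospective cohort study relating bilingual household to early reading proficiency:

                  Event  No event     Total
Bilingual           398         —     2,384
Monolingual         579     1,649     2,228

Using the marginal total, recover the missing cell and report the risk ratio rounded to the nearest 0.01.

The missing cell is in the exposed row: 2384 − 398 = 1986.
So a = 398, b = 1986, c = 579, d = 1649.
RR = [a/(a+b)] / [c/(c+d)] = (398/2384) / (579/2228) = 0.16695/0.25987 = 0.64241

0.64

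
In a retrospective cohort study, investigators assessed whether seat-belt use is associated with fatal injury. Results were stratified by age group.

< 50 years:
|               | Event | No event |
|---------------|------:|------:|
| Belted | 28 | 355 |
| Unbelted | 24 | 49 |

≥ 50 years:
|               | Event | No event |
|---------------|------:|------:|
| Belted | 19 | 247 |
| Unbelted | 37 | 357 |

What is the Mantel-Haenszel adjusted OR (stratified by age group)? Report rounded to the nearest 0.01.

0.41

OR_MH = Σ(aᵢdᵢ/nᵢ) / Σ(bᵢcᵢ/nᵢ), where nᵢ is the stratum total.
Stratum 1 (< 50 years): n = 456; a·d/n = 28·49/456 = 3.0088; b·c/n = 355·24/456 = 18.6842
Stratum 2 (≥ 50 years): n = 660; a·d/n = 19·357/660 = 10.2773; b·c/n = 247·37/660 = 13.8470
OR_MH = (3.0088 + 10.2773) / (18.6842 + 13.8470) = 13.2860 / 32.5312 = 0.40841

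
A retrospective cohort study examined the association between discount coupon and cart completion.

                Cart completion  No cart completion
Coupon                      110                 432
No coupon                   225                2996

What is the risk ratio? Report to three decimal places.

2.905

Cells: a = 110, b = 432, c = 225, d = 2996.
Risk in exposed = 110/542 = 0.20295; risk in unexposed = 225/3221 = 0.06985.
RR = 0.20295 / 0.06985 = 2.90537
The risk among the exposed is 2.91 times that among the unexposed.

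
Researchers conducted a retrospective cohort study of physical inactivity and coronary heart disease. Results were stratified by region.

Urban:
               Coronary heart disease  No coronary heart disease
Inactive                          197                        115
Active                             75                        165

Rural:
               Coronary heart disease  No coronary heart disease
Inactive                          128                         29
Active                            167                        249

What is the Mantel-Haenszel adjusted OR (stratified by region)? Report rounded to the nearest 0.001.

4.756

OR_MH = Σ(aᵢdᵢ/nᵢ) / Σ(bᵢcᵢ/nᵢ), where nᵢ is the stratum total.
Stratum 1 (Urban): n = 552; a·d/n = 197·165/552 = 58.8859; b·c/n = 115·75/552 = 15.6250
Stratum 2 (Rural): n = 573; a·d/n = 128·249/573 = 55.6230; b·c/n = 29·167/573 = 8.4520
OR_MH = (58.8859 + 55.6230) / (15.6250 + 8.4520) = 114.5089 / 24.0770 = 4.75594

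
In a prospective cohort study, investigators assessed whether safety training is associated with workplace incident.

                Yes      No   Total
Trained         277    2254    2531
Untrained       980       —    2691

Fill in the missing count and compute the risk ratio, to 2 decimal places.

The missing cell is in the unexposed row: 2691 − 980 = 1711.
So a = 277, b = 2254, c = 980, d = 1711.
RR = [a/(a+b)] / [c/(c+d)] = (277/2531) / (980/2691) = 0.10944/0.36418 = 0.30052

0.30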